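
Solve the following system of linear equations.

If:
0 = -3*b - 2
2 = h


Then:
b = -2/3
h = 2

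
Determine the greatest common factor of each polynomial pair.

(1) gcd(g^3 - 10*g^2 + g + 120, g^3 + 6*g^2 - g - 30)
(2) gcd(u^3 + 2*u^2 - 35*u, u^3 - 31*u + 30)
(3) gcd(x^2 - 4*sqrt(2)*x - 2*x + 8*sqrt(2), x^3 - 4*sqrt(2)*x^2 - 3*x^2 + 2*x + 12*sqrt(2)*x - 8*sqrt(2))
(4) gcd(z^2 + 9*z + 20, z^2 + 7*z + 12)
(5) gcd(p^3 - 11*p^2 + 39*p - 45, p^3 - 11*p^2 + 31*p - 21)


(1) = g + 3
(2) = u - 5
(3) = gcd((x - 2)*(x - 4*sqrt(2)), (x - 2)*(x - 1)*(x - 4*sqrt(2))) = x^2 + x*(-4*sqrt(2) - 2) + 8*sqrt(2)
(4) = gcd((z + 4)*(z + 5), (z + 3)*(z + 4)) = z + 4
(5) = p - 3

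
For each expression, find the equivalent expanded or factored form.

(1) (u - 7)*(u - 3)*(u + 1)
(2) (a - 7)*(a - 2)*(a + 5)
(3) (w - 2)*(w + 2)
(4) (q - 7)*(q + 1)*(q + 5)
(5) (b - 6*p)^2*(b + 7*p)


(1) = u^3 - 9*u^2 + 11*u + 21
(2) = a^3 - 4*a^2 - 31*a + 70
(3) = w^2 - 4
(4) = q^3 - q^2 - 37*q - 35
(5) = b^3 - 5*b^2*p - 48*b*p^2 + 252*p^3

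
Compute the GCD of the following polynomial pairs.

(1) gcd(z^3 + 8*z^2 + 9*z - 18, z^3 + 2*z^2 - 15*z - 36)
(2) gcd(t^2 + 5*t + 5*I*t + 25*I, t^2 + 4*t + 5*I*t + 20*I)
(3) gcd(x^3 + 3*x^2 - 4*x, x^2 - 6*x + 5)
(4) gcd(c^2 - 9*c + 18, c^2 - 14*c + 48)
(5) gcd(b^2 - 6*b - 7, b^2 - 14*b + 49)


(1) = gcd((z - 1)*(z + 3)*(z + 6), (z - 4)*(z + 3)^2) = z + 3
(2) = t + 5*I
(3) = gcd(x*(x - 1)*(x + 4), (x - 5)*(x - 1)) = x - 1
(4) = gcd((c - 6)*(c - 3), (c - 8)*(c - 6)) = c - 6
(5) = gcd((b - 7)*(b + 1), (b - 7)^2) = b - 7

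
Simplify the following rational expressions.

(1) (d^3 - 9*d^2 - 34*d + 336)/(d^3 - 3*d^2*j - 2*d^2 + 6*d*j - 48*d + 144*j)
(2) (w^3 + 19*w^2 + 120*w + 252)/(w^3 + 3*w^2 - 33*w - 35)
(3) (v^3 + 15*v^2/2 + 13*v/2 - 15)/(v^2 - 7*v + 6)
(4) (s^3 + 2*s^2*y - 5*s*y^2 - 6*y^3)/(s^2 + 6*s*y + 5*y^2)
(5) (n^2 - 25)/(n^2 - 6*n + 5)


(1) = (d - 7)/(d - 3*j)
(2) = (w^2 + 12*w + 36)/(w^2 - 4*w - 5)
(3) = (2*v^2 + 17*v + 30)/(2*v - 12)
(4) = (s^2 + s*y - 6*y^2)/(s + 5*y)
(5) = (n + 5)/(n - 1)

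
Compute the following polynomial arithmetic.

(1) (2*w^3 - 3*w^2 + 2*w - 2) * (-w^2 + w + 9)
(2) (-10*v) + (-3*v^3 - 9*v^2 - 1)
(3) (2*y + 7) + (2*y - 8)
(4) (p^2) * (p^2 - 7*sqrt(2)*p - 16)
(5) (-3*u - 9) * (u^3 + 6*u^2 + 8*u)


(1) = -2*w^5 + 5*w^4 + 13*w^3 - 23*w^2 + 16*w - 18
(2) = -3*v^3 - 9*v^2 - 10*v - 1
(3) = 4*y - 1
(4) = p^4 - 7*sqrt(2)*p^3 - 16*p^2
(5) = -3*u^4 - 27*u^3 - 78*u^2 - 72*u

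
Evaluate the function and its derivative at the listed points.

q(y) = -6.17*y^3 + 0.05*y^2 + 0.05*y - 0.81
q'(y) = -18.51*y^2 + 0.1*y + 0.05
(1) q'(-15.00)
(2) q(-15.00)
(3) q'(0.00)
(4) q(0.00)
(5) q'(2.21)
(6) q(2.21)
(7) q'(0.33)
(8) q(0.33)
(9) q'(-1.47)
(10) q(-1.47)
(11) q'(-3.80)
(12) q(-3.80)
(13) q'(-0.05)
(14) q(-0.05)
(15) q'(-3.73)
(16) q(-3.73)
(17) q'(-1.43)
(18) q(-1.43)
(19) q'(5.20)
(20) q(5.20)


(1) = -4166.20
(2) = 20833.44
(3) = 0.05
(4) = -0.81
(5) = -90.13
(6) = -67.05
(7) = -1.93
(8) = -1.01
(9) = -40.10
(10) = 18.82
(11) = -267.61
(12) = 338.28
(13) = -0.00
(14) = -0.81
(15) = -257.85
(16) = 319.89
(17) = -37.94
(18) = 17.26
(19) = -499.94
(20) = -866.75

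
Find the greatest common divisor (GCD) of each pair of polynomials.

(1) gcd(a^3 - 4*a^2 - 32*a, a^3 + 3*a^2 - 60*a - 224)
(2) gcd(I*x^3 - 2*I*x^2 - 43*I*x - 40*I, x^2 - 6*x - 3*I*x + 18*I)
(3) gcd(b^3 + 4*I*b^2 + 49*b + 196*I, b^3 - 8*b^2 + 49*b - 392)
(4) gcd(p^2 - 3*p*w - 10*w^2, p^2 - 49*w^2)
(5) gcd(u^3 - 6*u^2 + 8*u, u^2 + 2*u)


(1) = gcd(a*(a - 8)*(a + 4), (a - 8)*(a + 4)*(a + 7)) = a^2 - 4*a - 32
(2) = gcd((x - 8)*(x + 5)*(I*x + I), (x - 6)*(x - 3*I)) = 1
(3) = b^2 + 49
(4) = gcd((p - 5*w)*(p + 2*w), (p - 7*w)*(p + 7*w)) = 1
(5) = u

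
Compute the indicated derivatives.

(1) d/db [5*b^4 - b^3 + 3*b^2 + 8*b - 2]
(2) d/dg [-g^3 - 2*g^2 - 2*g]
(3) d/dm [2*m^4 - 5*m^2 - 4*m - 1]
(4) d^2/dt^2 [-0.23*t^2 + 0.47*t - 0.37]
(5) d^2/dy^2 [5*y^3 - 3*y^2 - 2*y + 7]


(1) = 20*b^3 - 3*b^2 + 6*b + 8
(2) = -3*g^2 - 4*g - 2
(3) = 8*m^3 - 10*m - 4
(4) = -0.460000000000000
(5) = 30*y - 6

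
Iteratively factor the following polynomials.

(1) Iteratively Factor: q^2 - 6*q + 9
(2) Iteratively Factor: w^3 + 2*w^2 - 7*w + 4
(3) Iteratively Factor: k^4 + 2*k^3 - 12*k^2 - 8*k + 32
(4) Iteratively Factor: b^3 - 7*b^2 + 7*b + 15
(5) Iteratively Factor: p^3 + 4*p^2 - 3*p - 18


(1) = (q - 3)*(q - 3)
(2) = (w - 1)*(w^2 + 3*w - 4) = (w - 1)*(w + 4)*(w - 1)
(3) = (k - 2)*(k^3 + 4*k^2 - 4*k - 16) = (k - 2)*(k + 4)*(k^2 - 4) = (k - 2)*(k + 2)*(k + 4)*(k - 2)
(4) = (b - 3)*(b^2 - 4*b - 5) = (b - 3)*(b + 1)*(b - 5)
(5) = (p + 3)*(p^2 + p - 6) = (p - 2)*(p + 3)*(p + 3)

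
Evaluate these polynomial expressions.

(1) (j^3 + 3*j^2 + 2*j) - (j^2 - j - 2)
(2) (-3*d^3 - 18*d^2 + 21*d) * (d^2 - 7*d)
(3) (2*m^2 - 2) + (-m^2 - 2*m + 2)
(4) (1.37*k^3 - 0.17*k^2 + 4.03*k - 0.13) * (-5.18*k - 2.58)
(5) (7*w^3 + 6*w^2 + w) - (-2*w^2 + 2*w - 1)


(1) = j^3 + 2*j^2 + 3*j + 2
(2) = -3*d^5 + 3*d^4 + 147*d^3 - 147*d^2
(3) = m^2 - 2*m
(4) = -7.0966*k^4 - 2.654*k^3 - 20.4368*k^2 - 9.724*k + 0.3354
(5) = 7*w^3 + 8*w^2 - w + 1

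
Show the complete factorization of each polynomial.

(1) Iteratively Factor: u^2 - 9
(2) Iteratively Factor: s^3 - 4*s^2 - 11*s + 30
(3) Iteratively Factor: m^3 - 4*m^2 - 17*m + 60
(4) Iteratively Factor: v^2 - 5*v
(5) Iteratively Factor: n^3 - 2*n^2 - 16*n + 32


(1) = (u + 3)*(u - 3)
(2) = (s - 5)*(s^2 + s - 6) = (s - 5)*(s - 2)*(s + 3)
(3) = (m - 3)*(m^2 - m - 20) = (m - 3)*(m + 4)*(m - 5)
(4) = (v - 5)*(v)
(5) = (n + 4)*(n^2 - 6*n + 8) = (n - 2)*(n + 4)*(n - 4)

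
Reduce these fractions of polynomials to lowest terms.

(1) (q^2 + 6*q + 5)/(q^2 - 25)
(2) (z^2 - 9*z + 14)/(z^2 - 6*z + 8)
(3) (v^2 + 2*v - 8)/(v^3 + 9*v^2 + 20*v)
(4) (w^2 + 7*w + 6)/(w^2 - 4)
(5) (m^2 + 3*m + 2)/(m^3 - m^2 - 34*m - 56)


(1) = (q + 1)/(q - 5)
(2) = (z - 7)/(z - 4)
(3) = (v - 2)/(v^2 + 5*v)
(4) = (w^2 + 7*w + 6)/(w^2 - 4)
(5) = (m + 1)/(m^2 - 3*m - 28)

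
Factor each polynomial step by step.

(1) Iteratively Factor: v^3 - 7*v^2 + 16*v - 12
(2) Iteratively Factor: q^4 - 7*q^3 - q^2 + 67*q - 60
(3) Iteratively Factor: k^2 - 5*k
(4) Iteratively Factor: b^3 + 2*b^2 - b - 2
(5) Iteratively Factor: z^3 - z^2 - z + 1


(1) = (v - 2)*(v^2 - 5*v + 6) = (v - 2)^2*(v - 3)
(2) = (q + 3)*(q^3 - 10*q^2 + 29*q - 20) = (q - 4)*(q + 3)*(q^2 - 6*q + 5) = (q - 4)*(q - 1)*(q + 3)*(q - 5)
(3) = (k)*(k - 5)
(4) = (b + 1)*(b^2 + b - 2) = (b + 1)*(b + 2)*(b - 1)
(5) = (z - 1)*(z^2 - 1) = (z - 1)^2*(z + 1)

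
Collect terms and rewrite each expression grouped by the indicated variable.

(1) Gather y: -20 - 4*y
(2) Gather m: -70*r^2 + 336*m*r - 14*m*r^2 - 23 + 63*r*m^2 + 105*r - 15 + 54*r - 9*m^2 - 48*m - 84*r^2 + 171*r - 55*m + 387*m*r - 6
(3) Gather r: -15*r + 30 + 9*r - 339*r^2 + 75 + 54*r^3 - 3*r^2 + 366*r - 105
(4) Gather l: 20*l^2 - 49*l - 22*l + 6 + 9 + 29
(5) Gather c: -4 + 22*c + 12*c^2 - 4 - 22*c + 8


(1) = -4*y - 20
(2) = m^2*(63*r - 9) + m*(-14*r^2 + 723*r - 103) - 154*r^2 + 330*r - 44
(3) = 54*r^3 - 342*r^2 + 360*r
(4) = 20*l^2 - 71*l + 44
(5) = 12*c^2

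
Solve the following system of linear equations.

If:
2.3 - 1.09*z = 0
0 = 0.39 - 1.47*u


Then:
u = 0.27
z = 2.11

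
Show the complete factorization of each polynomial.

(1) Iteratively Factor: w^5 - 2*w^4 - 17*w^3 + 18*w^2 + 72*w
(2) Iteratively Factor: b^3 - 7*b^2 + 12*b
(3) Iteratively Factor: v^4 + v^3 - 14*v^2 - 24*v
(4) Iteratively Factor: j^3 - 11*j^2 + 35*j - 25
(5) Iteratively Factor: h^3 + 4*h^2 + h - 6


(1) = (w - 3)*(w^4 + w^3 - 14*w^2 - 24*w) = (w - 4)*(w - 3)*(w^3 + 5*w^2 + 6*w) = (w - 4)*(w - 3)*(w + 2)*(w^2 + 3*w) = w*(w - 4)*(w - 3)*(w + 2)*(w + 3)
(2) = (b - 4)*(b^2 - 3*b) = (b - 4)*(b - 3)*(b)
(3) = (v)*(v^3 + v^2 - 14*v - 24) = v*(v + 3)*(v^2 - 2*v - 8) = v*(v + 2)*(v + 3)*(v - 4)
(4) = (j - 5)*(j^2 - 6*j + 5) = (j - 5)*(j - 1)*(j - 5)
(5) = (h + 3)*(h^2 + h - 2) = (h - 1)*(h + 3)*(h + 2)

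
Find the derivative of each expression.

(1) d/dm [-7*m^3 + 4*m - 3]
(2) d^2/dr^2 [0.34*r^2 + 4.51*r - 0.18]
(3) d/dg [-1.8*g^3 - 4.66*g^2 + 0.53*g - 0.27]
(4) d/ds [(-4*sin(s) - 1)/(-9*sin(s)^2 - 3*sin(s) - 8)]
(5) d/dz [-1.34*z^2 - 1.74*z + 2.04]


(1) = 4 - 21*m^2
(2) = 0.680000000000000
(3) = -5.4*g^2 - 9.32*g + 0.53
(4) = (-36*sin(s)^2 - 18*sin(s) + 29)*cos(s)/(9*sin(s)^2 + 3*sin(s) + 8)^2
(5) = -2.68*z - 1.74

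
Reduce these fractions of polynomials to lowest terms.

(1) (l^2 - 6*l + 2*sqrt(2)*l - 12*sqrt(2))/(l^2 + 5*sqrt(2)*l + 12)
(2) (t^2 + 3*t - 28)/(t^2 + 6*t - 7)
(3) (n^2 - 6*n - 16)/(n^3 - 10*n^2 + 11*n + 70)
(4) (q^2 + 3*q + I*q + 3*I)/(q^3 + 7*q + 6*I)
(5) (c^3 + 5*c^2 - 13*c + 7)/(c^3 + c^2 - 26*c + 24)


(1) = (l - 6)/(l + 3*sqrt(2))
(2) = (t - 4)/(t - 1)
(3) = (n - 8)/(n^2 - 12*n + 35)
(4) = (q + 3)/(q^2 - I*q + 6)
(5) = (c^2 + 6*c - 7)/(c^2 + 2*c - 24)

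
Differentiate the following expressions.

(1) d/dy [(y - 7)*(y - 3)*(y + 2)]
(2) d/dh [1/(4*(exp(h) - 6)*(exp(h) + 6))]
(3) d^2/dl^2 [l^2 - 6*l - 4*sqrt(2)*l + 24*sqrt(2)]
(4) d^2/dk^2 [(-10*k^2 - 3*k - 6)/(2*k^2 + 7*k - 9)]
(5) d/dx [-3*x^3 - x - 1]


(1) = 3*y^2 - 16*y + 1
(2) = -exp(2*h)/(2*exp(4*h) - 144*exp(2*h) + 2592)
(3) = 2
(4) = 2*(128*k^3 - 612*k^2 - 414*k - 1401)/(8*k^6 + 84*k^5 + 186*k^4 - 413*k^3 - 837*k^2 + 1701*k - 729)
(5) = -9*x^2 - 1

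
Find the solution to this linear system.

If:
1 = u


Then:
u = 1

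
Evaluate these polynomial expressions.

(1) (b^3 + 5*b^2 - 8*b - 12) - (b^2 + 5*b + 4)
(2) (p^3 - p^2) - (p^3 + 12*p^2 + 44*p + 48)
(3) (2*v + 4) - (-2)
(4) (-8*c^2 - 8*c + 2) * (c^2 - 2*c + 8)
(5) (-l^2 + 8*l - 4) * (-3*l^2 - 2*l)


(1) = b^3 + 4*b^2 - 13*b - 16
(2) = -13*p^2 - 44*p - 48
(3) = 2*v + 6
(4) = -8*c^4 + 8*c^3 - 46*c^2 - 68*c + 16
(5) = 3*l^4 - 22*l^3 - 4*l^2 + 8*l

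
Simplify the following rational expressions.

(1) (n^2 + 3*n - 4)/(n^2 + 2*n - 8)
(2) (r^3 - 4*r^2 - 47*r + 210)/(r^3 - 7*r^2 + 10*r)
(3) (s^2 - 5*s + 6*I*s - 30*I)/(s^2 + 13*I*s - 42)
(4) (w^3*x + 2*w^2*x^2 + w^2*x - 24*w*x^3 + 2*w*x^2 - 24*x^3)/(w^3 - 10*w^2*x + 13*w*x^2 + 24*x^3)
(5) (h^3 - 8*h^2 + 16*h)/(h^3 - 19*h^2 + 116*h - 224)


(1) = (n - 1)/(n - 2)
(2) = (r^2 + r - 42)/(r^2 - 2*r)
(3) = (s - 5)/(s + 7*I)
(4) = (w^3*x + 2*w^2*x^2 + w^2*x - 24*w*x^3 + 2*w*x^2 - 24*x^3)/(w^3 - 10*w^2*x + 13*w*x^2 + 24*x^3)
(5) = (h^2 - 4*h)/(h^2 - 15*h + 56)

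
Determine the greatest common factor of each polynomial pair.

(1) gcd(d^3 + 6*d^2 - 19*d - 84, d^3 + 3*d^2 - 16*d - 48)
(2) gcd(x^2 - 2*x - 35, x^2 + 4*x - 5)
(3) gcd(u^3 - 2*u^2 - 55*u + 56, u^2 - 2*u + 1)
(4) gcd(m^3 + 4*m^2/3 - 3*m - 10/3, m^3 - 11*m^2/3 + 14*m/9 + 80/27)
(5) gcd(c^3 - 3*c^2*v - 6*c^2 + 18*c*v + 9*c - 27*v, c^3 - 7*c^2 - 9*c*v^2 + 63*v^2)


(1) = d^2 - d - 12
(2) = x + 5
(3) = gcd((u - 8)*(u - 1)*(u + 7), (u - 1)^2) = u - 1
(4) = gcd((m - 5/3)*(m + 1)*(m + 2), (m - 8/3)*(m - 5/3)*(m + 2/3)) = m - 5/3
(5) = gcd((c - 3)^2*(c - 3*v), (c - 7)*(c - 3*v)*(c + 3*v)) = -c + 3*v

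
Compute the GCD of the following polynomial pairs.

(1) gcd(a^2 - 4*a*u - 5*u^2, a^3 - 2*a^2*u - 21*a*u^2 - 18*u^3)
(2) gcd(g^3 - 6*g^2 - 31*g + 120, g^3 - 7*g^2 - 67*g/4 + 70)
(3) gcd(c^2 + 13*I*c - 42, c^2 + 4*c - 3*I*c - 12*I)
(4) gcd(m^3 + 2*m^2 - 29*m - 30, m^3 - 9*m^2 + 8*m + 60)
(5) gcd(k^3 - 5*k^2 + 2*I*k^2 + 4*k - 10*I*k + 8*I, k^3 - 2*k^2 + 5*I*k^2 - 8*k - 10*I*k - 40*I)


(1) = gcd((a - 5*u)*(a + u), (a - 6*u)*(a + u)*(a + 3*u)) = a + u
(2) = gcd((g - 8)*(g - 3)*(g + 5), (g - 8)*(g - 5/2)*(g + 7/2)) = g - 8
(3) = gcd((c + 6*I)*(c + 7*I), (c + 4)*(c - 3*I)) = 1
(4) = gcd((m - 5)*(m + 1)*(m + 6), (m - 6)*(m - 5)*(m + 2)) = m - 5
(5) = k - 4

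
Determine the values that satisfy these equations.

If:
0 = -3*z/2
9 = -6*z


Then:
No Solution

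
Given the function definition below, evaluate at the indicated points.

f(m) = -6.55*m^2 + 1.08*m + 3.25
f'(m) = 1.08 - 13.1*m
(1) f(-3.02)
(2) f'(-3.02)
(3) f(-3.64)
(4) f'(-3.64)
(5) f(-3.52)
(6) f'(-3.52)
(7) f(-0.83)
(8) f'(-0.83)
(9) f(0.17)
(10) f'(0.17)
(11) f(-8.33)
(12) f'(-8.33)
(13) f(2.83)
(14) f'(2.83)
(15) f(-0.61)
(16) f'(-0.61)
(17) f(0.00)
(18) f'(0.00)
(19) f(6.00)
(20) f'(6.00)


(1) = -59.75
(2) = 40.64
(3) = -87.47
(4) = 48.76
(5) = -81.71
(6) = 47.19
(7) = -2.16
(8) = 11.95
(9) = 3.24
(10) = -1.15
(11) = -460.24
(12) = 110.20
(13) = -46.15
(14) = -35.99
(15) = 0.15
(16) = 9.07
(17) = 3.25
(18) = 1.08
(19) = -226.07
(20) = -77.52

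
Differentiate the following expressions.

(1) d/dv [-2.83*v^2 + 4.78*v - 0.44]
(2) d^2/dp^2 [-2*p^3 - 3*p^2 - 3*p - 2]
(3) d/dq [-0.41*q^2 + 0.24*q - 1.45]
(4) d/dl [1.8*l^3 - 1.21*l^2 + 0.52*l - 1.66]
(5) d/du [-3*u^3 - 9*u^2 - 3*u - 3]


(1) = 4.78 - 5.66*v
(2) = -12*p - 6
(3) = 0.24 - 0.82*q
(4) = 5.4*l^2 - 2.42*l + 0.52
(5) = -9*u^2 - 18*u - 3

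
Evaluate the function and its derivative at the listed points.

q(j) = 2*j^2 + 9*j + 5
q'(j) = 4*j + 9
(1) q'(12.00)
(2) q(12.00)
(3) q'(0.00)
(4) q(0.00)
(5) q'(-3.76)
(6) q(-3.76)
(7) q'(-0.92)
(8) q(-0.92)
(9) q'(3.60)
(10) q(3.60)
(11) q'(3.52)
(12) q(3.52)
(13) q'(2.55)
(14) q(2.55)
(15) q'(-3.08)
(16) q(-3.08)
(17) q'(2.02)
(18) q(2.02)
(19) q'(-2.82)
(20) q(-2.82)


(1) = 57.00
(2) = 401.00
(3) = 9.00
(4) = 5.00
(5) = -6.04
(6) = -0.56
(7) = 5.32
(8) = -1.59
(9) = 23.40
(10) = 63.32
(11) = 23.08
(12) = 61.46
(13) = 19.20
(14) = 40.95
(15) = -3.32
(16) = -3.75
(17) = 17.08
(18) = 31.34
(19) = -2.28
(20) = -4.48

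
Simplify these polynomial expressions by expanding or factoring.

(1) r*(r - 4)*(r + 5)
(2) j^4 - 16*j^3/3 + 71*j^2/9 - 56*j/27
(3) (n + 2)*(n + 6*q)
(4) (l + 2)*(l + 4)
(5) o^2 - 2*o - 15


(1) = r^3 + r^2 - 20*r
(2) = j*(j - 8/3)*(j - 7/3)*(j - 1/3)
(3) = n^2 + 6*n*q + 2*n + 12*q
(4) = l^2 + 6*l + 8
(5) = (o - 5)*(o + 3)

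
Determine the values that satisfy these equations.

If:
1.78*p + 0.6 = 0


Then:
p = -0.34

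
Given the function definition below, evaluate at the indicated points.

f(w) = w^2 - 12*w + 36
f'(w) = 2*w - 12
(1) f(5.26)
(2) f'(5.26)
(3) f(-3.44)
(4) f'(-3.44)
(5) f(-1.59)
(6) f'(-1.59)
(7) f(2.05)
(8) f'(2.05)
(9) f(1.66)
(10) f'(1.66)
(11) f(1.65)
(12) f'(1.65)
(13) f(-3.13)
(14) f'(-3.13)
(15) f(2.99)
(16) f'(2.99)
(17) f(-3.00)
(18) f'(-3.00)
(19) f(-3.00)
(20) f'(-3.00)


(1) = 0.55
(2) = -1.48
(3) = 89.11
(4) = -18.88
(5) = 57.61
(6) = -15.18
(7) = 15.60
(8) = -7.90
(9) = 18.84
(10) = -8.68
(11) = 18.92
(12) = -8.70
(13) = 83.36
(14) = -18.26
(15) = 9.06
(16) = -6.02
(17) = 81.00
(18) = -18.00
(19) = 81.00
(20) = -18.00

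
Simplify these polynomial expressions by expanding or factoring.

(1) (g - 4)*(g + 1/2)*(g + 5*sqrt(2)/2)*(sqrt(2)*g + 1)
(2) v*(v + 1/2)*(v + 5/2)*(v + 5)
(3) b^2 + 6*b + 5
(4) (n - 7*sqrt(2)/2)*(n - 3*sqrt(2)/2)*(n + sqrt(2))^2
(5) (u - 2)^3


(1) = sqrt(2)*g^4 - 7*sqrt(2)*g^3/2 + 6*g^3 - 21*g^2 + sqrt(2)*g^2/2 - 35*sqrt(2)*g/4 - 12*g - 5*sqrt(2)
(2) = v^4 + 8*v^3 + 65*v^2/4 + 25*v/4
(3) = (b + 1)*(b + 5)
(4) = n^4 - 3*sqrt(2)*n^3 - 15*n^2/2 + 11*sqrt(2)*n + 21
(5) = u^3 - 6*u^2 + 12*u - 8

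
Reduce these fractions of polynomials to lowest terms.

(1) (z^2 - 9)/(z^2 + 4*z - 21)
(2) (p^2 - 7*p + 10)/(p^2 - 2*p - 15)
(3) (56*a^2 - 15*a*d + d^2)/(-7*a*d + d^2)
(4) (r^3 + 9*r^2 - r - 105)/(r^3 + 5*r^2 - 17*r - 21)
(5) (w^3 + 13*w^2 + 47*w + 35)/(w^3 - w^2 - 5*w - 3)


(1) = (z + 3)/(z + 7)
(2) = (p - 2)/(p + 3)
(3) = (-8*a + d)/d
(4) = (r + 5)/(r + 1)
(5) = (w^2 + 12*w + 35)/(w^2 - 2*w - 3)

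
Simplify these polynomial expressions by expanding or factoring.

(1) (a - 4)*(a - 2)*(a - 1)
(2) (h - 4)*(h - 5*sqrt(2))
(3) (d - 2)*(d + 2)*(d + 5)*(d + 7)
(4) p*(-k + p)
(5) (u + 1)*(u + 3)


(1) = a^3 - 7*a^2 + 14*a - 8
(2) = h^2 - 5*sqrt(2)*h - 4*h + 20*sqrt(2)
(3) = d^4 + 12*d^3 + 31*d^2 - 48*d - 140
(4) = -k*p + p^2
(5) = u^2 + 4*u + 3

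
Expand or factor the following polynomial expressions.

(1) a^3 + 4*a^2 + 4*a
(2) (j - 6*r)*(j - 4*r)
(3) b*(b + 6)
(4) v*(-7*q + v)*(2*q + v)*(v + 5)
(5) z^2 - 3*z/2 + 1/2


(1) = a*(a + 2)^2
(2) = j^2 - 10*j*r + 24*r^2
(3) = b^2 + 6*b
(4) = -14*q^2*v^2 - 70*q^2*v - 5*q*v^3 - 25*q*v^2 + v^4 + 5*v^3
(5) = (z - 1)*(z - 1/2)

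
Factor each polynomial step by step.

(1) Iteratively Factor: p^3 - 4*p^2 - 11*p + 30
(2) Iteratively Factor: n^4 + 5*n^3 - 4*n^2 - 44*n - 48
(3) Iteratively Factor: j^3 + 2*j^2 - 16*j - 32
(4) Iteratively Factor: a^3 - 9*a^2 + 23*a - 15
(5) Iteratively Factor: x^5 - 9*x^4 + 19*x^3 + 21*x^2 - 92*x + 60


(1) = (p - 5)*(p^2 + p - 6) = (p - 5)*(p - 2)*(p + 3)
(2) = (n + 2)*(n^3 + 3*n^2 - 10*n - 24) = (n - 3)*(n + 2)*(n^2 + 6*n + 8) = (n - 3)*(n + 2)^2*(n + 4)
(3) = (j - 4)*(j^2 + 6*j + 8) = (j - 4)*(j + 2)*(j + 4)
(4) = (a - 3)*(a^2 - 6*a + 5) = (a - 5)*(a - 3)*(a - 1)
(5) = (x + 2)*(x^4 - 11*x^3 + 41*x^2 - 61*x + 30) = (x - 1)*(x + 2)*(x^3 - 10*x^2 + 31*x - 30) = (x - 5)*(x - 1)*(x + 2)*(x^2 - 5*x + 6) = (x - 5)*(x - 2)*(x - 1)*(x + 2)*(x - 3)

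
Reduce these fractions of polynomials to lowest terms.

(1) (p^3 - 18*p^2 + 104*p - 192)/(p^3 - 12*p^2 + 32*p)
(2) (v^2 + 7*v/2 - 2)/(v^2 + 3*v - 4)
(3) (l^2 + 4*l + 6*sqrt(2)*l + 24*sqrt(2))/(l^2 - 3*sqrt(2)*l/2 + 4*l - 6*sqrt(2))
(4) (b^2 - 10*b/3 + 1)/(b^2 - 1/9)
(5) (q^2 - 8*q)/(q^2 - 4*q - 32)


(1) = (p - 6)/p
(2) = (2*v - 1)/(2*v - 2)
(3) = (2*l + 12*sqrt(2))/(2*l - 3*sqrt(2))
(4) = (3*b - 9)/(3*b + 1)
(5) = q/(q + 4)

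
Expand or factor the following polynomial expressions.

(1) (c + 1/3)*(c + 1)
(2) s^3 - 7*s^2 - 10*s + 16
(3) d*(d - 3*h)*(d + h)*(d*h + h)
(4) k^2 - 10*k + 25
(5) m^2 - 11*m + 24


(1) = c^2 + 4*c/3 + 1/3
(2) = (s - 8)*(s - 1)*(s + 2)
(3) = d^4*h - 2*d^3*h^2 + d^3*h - 3*d^2*h^3 - 2*d^2*h^2 - 3*d*h^3
(4) = (k - 5)^2
(5) = (m - 8)*(m - 3)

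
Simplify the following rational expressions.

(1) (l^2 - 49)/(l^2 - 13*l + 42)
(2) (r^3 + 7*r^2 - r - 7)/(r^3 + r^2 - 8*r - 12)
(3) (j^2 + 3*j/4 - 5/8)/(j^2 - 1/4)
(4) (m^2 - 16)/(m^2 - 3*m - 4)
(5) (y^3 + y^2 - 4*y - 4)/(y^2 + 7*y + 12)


(1) = (l + 7)/(l - 6)
(2) = (r^3 + 7*r^2 - r - 7)/(r^3 + r^2 - 8*r - 12)
(3) = (4*j + 5)/(4*j + 2)
(4) = (m + 4)/(m + 1)
(5) = (y^3 + y^2 - 4*y - 4)/(y^2 + 7*y + 12)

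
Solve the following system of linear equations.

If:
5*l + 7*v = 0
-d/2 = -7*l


Then:
d = -98*v/5
l = -7*v/5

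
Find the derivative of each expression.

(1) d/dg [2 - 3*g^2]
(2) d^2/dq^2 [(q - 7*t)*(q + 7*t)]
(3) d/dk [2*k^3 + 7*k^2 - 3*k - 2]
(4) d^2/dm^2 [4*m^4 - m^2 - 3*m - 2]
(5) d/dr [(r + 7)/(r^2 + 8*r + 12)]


(1) = -6*g
(2) = 2
(3) = 6*k^2 + 14*k - 3
(4) = 48*m^2 - 2
(5) = (r^2 + 8*r - 2*(r + 4)*(r + 7) + 12)/(r^2 + 8*r + 12)^2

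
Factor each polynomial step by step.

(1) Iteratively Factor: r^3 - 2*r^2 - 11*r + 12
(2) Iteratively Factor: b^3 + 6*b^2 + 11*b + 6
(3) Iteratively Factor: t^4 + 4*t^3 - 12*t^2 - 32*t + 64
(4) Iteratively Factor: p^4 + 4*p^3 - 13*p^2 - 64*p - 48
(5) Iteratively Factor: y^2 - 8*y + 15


(1) = (r + 3)*(r^2 - 5*r + 4) = (r - 4)*(r + 3)*(r - 1)
(2) = (b + 1)*(b^2 + 5*b + 6) = (b + 1)*(b + 3)*(b + 2)
(3) = (t + 4)*(t^3 - 12*t + 16) = (t + 4)^2*(t^2 - 4*t + 4) = (t - 2)*(t + 4)^2*(t - 2)
(4) = (p + 3)*(p^3 + p^2 - 16*p - 16) = (p + 1)*(p + 3)*(p^2 - 16) = (p + 1)*(p + 3)*(p + 4)*(p - 4)
(5) = (y - 5)*(y - 3)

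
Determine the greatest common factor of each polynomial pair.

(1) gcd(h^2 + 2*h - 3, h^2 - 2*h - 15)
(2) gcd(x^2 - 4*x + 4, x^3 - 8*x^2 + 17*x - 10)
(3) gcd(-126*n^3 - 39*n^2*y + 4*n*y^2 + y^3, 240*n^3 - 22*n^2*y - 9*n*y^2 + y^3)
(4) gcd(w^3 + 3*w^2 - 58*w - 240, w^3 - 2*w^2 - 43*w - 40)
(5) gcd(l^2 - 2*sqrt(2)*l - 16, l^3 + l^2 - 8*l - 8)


(1) = h + 3
(2) = gcd((x - 2)^2, (x - 5)*(x - 2)*(x - 1)) = x - 2
(3) = -6*n + y
(4) = w^2 - 3*w - 40
(5) = l + 2*sqrt(2)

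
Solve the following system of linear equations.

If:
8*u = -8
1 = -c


Then:
c = -1
u = -1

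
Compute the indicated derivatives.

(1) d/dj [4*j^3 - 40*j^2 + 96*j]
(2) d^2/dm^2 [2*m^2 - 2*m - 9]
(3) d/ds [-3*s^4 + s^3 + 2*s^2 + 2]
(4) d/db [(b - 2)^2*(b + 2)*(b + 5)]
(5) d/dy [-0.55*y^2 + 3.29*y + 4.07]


(1) = 12*j^2 - 80*j + 96
(2) = 4
(3) = s*(-12*s^2 + 3*s + 4)
(4) = 4*b^3 + 9*b^2 - 28*b - 12
(5) = 3.29 - 1.1*y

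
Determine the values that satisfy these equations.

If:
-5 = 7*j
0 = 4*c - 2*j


Then:
c = -5/14
j = -5/7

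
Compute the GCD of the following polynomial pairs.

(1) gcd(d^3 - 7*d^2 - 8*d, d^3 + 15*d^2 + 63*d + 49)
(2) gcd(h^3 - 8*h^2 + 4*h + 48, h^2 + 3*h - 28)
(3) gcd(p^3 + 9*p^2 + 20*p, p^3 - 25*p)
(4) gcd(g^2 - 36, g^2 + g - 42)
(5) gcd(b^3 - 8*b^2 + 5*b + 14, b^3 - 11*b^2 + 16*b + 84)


(1) = gcd(d*(d - 8)*(d + 1), (d + 1)*(d + 7)^2) = d + 1
(2) = h - 4
(3) = gcd(p*(p + 4)*(p + 5), p*(p - 5)*(p + 5)) = p^2 + 5*p
(4) = g - 6
(5) = gcd((b - 7)*(b - 2)*(b + 1), (b - 7)*(b - 6)*(b + 2)) = b - 7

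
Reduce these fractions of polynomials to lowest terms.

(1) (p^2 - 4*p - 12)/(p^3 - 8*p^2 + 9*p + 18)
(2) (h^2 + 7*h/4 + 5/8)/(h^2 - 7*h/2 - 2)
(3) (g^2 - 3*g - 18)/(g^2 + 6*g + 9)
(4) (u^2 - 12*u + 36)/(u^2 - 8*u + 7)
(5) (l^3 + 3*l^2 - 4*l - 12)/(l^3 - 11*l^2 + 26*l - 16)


(1) = (p + 2)/(p^2 - 2*p - 3)
(2) = (4*h + 5)/(4*h - 16)
(3) = (g - 6)/(g + 3)
(4) = (u^2 - 12*u + 36)/(u^2 - 8*u + 7)
(5) = (l^2 + 5*l + 6)/(l^2 - 9*l + 8)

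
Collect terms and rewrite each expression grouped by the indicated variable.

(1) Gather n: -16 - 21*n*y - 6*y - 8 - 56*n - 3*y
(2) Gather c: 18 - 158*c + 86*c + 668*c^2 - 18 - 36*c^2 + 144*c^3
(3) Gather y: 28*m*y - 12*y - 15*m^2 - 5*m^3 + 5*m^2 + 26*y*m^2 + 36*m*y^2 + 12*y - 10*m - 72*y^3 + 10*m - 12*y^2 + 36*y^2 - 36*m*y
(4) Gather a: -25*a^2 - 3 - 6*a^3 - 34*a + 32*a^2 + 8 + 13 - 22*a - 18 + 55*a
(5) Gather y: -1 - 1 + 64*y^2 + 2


(1) = n*(-21*y - 56) - 9*y - 24
(2) = 144*c^3 + 632*c^2 - 72*c
(3) = -5*m^3 - 10*m^2 - 72*y^3 + y^2*(36*m + 24) + y*(26*m^2 - 8*m)
(4) = -6*a^3 + 7*a^2 - a
(5) = 64*y^2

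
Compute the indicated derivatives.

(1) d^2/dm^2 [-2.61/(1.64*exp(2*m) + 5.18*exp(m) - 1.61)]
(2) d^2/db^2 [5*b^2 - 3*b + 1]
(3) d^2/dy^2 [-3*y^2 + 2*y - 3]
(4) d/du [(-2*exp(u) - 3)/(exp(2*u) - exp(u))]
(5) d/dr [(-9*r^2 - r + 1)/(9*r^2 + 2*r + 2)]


(1) = (-2.61*(3.28*exp(m) + 5.18)*(6.56*exp(m) + 10.36)*exp(m) + (17.1216*exp(m) + 13.5198)*(1.64*exp(2*m) + 5.18*exp(m) - 1.61))*exp(m)/(1.64*exp(2*m) + 5.18*exp(m) - 1.61)^3
(2) = 10
(3) = -6
(4) = (2*exp(2*u) + 6*exp(u) - 3)*exp(-u)/(exp(2*u) - 2*exp(u) + 1)
(5) = (-9*r^2 - 54*r - 4)/(81*r^4 + 36*r^3 + 40*r^2 + 8*r + 4)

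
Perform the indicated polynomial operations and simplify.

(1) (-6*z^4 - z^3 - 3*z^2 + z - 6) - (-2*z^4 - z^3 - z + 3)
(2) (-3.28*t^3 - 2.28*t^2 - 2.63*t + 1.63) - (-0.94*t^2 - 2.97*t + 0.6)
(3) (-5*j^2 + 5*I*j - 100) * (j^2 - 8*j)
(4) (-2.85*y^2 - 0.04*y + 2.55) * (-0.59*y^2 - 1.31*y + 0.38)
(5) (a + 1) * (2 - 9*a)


(1) = -4*z^4 - 3*z^2 + 2*z - 9
(2) = -3.28*t^3 - 1.34*t^2 + 0.34*t + 1.03
(3) = -5*j^4 + 40*j^3 + 5*I*j^3 - 100*j^2 - 40*I*j^2 + 800*j
(4) = 1.6815*y^4 + 3.7571*y^3 - 2.5351*y^2 - 3.3557*y + 0.969
(5) = -9*a^2 - 7*a + 2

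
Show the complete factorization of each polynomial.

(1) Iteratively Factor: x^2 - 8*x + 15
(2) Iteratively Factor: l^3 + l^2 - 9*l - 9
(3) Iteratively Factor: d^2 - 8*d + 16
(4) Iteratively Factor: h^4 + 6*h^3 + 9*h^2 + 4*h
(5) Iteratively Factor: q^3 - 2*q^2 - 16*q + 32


(1) = (x - 3)*(x - 5)
(2) = (l + 3)*(l^2 - 2*l - 3) = (l - 3)*(l + 3)*(l + 1)
(3) = (d - 4)*(d - 4)
(4) = (h + 1)*(h^3 + 5*h^2 + 4*h) = h*(h + 1)*(h^2 + 5*h + 4) = h*(h + 1)*(h + 4)*(h + 1)
(5) = (q - 4)*(q^2 + 2*q - 8) = (q - 4)*(q - 2)*(q + 4)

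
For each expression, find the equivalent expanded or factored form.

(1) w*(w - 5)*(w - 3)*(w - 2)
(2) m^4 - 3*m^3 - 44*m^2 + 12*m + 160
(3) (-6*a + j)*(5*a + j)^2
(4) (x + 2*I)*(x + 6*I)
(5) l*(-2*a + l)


(1) = w^4 - 10*w^3 + 31*w^2 - 30*w
(2) = (m - 8)*(m - 2)*(m + 2)*(m + 5)
(3) = -150*a^3 - 35*a^2*j + 4*a*j^2 + j^3
(4) = x^2 + 8*I*x - 12
(5) = -2*a*l + l^2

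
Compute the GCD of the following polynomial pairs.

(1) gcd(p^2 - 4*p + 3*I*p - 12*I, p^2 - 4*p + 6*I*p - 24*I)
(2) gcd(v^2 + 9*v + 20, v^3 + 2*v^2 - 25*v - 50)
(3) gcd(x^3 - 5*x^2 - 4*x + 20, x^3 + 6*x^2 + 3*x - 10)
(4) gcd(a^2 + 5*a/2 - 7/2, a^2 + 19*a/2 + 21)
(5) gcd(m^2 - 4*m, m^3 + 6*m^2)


(1) = gcd((p - 4)*(p + 3*I), (p - 4)*(p + 6*I)) = p - 4
(2) = gcd((v + 4)*(v + 5), (v - 5)*(v + 2)*(v + 5)) = v + 5
(3) = gcd((x - 5)*(x - 2)*(x + 2), (x - 1)*(x + 2)*(x + 5)) = x + 2
(4) = a + 7/2
(5) = gcd(m*(m - 4), m^2*(m + 6)) = m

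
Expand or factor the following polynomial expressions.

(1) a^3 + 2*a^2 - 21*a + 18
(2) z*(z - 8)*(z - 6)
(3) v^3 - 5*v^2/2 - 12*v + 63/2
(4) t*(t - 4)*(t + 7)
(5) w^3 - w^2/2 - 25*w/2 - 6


(1) = (a - 3)*(a - 1)*(a + 6)
(2) = z^3 - 14*z^2 + 48*z
(3) = (v - 3)^2*(v + 7/2)
(4) = t^3 + 3*t^2 - 28*t
(5) = (w - 4)*(w + 1/2)*(w + 3)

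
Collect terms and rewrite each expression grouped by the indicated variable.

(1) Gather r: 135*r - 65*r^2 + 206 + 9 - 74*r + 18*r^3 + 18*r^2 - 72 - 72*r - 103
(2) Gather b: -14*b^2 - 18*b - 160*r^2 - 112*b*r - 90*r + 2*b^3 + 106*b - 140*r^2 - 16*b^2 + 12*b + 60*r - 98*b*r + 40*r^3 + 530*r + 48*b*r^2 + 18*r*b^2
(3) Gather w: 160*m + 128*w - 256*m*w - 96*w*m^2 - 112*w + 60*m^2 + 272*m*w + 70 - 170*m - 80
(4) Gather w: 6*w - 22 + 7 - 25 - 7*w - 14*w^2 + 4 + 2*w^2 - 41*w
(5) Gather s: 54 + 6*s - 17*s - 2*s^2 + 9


(1) = 18*r^3 - 47*r^2 - 11*r + 40
(2) = 2*b^3 + b^2*(18*r - 30) + b*(48*r^2 - 210*r + 100) + 40*r^3 - 300*r^2 + 500*r
(3) = 60*m^2 - 10*m + w*(-96*m^2 + 16*m + 16) - 10
(4) = -12*w^2 - 42*w - 36
(5) = -2*s^2 - 11*s + 63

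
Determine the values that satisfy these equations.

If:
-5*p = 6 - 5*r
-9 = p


Then:
p = -9
r = -39/5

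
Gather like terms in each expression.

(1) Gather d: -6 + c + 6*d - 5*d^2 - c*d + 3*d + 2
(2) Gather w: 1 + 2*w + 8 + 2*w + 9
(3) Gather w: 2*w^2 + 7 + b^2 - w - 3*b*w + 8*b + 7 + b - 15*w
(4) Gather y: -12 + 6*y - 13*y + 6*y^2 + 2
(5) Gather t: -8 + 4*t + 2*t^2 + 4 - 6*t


(1) = c - 5*d^2 + d*(9 - c) - 4
(2) = 4*w + 18
(3) = b^2 + 9*b + 2*w^2 + w*(-3*b - 16) + 14
(4) = 6*y^2 - 7*y - 10
(5) = 2*t^2 - 2*t - 4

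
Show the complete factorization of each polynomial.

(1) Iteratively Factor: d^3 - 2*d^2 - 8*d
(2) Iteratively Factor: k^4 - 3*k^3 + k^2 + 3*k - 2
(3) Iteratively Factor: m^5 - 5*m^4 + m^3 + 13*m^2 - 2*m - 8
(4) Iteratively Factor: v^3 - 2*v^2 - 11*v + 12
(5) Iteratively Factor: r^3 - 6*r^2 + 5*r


(1) = (d)*(d^2 - 2*d - 8) = d*(d + 2)*(d - 4)
(2) = (k - 1)*(k^3 - 2*k^2 - k + 2) = (k - 1)^2*(k^2 - k - 2) = (k - 1)^2*(k + 1)*(k - 2)
(3) = (m + 1)*(m^4 - 6*m^3 + 7*m^2 + 6*m - 8) = (m - 2)*(m + 1)*(m^3 - 4*m^2 - m + 4) = (m - 2)*(m - 1)*(m + 1)*(m^2 - 3*m - 4) = (m - 4)*(m - 2)*(m - 1)*(m + 1)*(m + 1)
(4) = (v - 4)*(v^2 + 2*v - 3) = (v - 4)*(v + 3)*(v - 1)
(5) = (r)*(r^2 - 6*r + 5) = r*(r - 5)*(r - 1)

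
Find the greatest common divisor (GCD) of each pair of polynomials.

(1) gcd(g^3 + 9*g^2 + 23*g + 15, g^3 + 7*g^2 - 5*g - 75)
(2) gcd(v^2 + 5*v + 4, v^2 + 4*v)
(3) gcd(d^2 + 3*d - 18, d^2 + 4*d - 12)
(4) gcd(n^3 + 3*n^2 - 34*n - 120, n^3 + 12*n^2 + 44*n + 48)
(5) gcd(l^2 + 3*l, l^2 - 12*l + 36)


(1) = gcd((g + 1)*(g + 3)*(g + 5), (g - 3)*(g + 5)^2) = g + 5
(2) = v + 4
(3) = d + 6
(4) = gcd((n - 6)*(n + 4)*(n + 5), (n + 2)*(n + 4)*(n + 6)) = n + 4
(5) = 1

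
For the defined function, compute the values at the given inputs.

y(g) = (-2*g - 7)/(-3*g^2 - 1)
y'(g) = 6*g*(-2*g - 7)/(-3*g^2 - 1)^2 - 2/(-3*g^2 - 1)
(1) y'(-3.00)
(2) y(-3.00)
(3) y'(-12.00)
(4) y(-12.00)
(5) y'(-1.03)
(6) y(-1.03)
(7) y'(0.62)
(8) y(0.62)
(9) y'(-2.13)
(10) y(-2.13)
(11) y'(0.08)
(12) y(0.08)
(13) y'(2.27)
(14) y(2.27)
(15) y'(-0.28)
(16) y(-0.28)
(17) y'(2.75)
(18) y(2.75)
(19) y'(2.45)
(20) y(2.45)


(1) = 0.09
(2) = 0.04
(3) = -0.00
(4) = -0.04
(5) = 2.22
(6) = 1.18
(7) = -5.68
(8) = 3.83
(9) = 0.30
(10) = 0.19
(11) = -1.35
(12) = 7.03
(13) = -0.46
(14) = 0.70
(15) = 8.71
(16) = 5.21
(17) = -0.28
(18) = 0.53
(19) = -0.38
(20) = 0.63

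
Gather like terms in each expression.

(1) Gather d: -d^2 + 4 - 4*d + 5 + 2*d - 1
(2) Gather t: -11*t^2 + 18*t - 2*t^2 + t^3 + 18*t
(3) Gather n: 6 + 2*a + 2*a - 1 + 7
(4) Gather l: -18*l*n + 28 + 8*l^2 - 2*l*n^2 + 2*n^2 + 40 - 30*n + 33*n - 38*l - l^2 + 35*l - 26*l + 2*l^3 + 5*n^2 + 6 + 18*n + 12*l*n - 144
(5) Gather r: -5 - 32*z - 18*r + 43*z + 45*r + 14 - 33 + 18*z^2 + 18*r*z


(1) = -d^2 - 2*d + 8
(2) = t^3 - 13*t^2 + 36*t
(3) = 4*a + 12
(4) = 2*l^3 + 7*l^2 + l*(-2*n^2 - 6*n - 29) + 7*n^2 + 21*n - 70
(5) = r*(18*z + 27) + 18*z^2 + 11*z - 24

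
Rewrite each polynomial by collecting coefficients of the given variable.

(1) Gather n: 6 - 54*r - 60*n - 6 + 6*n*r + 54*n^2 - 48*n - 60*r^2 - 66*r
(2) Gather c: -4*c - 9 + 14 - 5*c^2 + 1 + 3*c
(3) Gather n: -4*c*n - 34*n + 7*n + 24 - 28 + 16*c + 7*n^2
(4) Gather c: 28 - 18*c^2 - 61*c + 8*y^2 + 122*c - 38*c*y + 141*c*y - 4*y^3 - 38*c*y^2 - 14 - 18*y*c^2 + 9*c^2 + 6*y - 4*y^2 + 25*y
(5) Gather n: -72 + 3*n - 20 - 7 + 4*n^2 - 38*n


(1) = 54*n^2 + n*(6*r - 108) - 60*r^2 - 120*r
(2) = -5*c^2 - c + 6
(3) = 16*c + 7*n^2 + n*(-4*c - 27) - 4
(4) = c^2*(-18*y - 9) + c*(-38*y^2 + 103*y + 61) - 4*y^3 + 4*y^2 + 31*y + 14
(5) = 4*n^2 - 35*n - 99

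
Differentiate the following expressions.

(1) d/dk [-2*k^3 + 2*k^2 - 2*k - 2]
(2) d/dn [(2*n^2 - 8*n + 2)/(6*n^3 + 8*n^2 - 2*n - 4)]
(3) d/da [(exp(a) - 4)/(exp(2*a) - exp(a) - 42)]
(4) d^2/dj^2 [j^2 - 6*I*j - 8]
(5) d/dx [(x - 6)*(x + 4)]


(1) = -6*k^2 + 4*k - 2
(2) = 3*(-n^3 + 9*n^2 - 7*n + 3)/(9*n^5 + 15*n^4 - 5*n^3 - 15*n^2 + 4)
(3) = (-(exp(a) - 4)*(2*exp(a) - 1) + exp(2*a) - exp(a) - 42)*exp(a)/(-exp(2*a) + exp(a) + 42)^2
(4) = 2
(5) = 2*x - 2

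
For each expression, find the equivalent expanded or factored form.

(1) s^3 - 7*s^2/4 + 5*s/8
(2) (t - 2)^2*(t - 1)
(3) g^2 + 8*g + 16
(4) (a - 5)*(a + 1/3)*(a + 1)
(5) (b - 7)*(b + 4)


(1) = s*(s - 5/4)*(s - 1/2)
(2) = t^3 - 5*t^2 + 8*t - 4
(3) = (g + 4)^2
(4) = a^3 - 11*a^2/3 - 19*a/3 - 5/3
(5) = b^2 - 3*b - 28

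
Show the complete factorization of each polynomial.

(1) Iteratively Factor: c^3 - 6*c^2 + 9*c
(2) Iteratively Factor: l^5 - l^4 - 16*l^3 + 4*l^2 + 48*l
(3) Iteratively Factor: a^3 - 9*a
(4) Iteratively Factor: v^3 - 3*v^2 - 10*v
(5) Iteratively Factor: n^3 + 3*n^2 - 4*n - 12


(1) = (c - 3)*(c^2 - 3*c) = (c - 3)^2*(c)
(2) = (l + 2)*(l^4 - 3*l^3 - 10*l^2 + 24*l) = (l - 2)*(l + 2)*(l^3 - l^2 - 12*l) = (l - 4)*(l - 2)*(l + 2)*(l^2 + 3*l) = l*(l - 4)*(l - 2)*(l + 2)*(l + 3)
(3) = (a - 3)*(a^2 + 3*a) = (a - 3)*(a + 3)*(a)
(4) = (v + 2)*(v^2 - 5*v) = v*(v + 2)*(v - 5)
(5) = (n - 2)*(n^2 + 5*n + 6) = (n - 2)*(n + 3)*(n + 2)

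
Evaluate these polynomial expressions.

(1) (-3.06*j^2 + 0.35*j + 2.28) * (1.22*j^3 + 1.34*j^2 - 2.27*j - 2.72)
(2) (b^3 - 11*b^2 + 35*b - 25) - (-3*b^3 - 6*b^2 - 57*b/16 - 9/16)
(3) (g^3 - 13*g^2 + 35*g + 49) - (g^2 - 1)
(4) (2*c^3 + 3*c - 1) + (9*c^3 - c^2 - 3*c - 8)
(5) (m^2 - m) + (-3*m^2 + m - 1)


(1) = -3.7332*j^5 - 3.6734*j^4 + 10.1968*j^3 + 10.5839*j^2 - 6.1276*j - 6.2016
(2) = 4*b^3 - 5*b^2 + 617*b/16 - 391/16
(3) = g^3 - 14*g^2 + 35*g + 50
(4) = 11*c^3 - c^2 - 9
(5) = -2*m^2 - 1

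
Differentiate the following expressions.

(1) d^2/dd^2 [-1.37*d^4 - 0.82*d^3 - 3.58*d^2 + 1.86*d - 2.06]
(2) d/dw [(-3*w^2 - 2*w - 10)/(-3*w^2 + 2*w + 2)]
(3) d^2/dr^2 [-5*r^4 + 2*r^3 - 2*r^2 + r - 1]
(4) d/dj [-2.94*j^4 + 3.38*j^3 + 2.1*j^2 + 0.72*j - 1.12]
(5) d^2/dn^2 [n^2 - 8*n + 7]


(1) = -16.44*d^2 - 4.92*d - 7.16
(2) = 4*(-3*w^2 - 18*w + 4)/(9*w^4 - 12*w^3 - 8*w^2 + 8*w + 4)
(3) = -60*r^2 + 12*r - 4
(4) = -11.76*j^3 + 10.14*j^2 + 4.2*j + 0.72
(5) = 2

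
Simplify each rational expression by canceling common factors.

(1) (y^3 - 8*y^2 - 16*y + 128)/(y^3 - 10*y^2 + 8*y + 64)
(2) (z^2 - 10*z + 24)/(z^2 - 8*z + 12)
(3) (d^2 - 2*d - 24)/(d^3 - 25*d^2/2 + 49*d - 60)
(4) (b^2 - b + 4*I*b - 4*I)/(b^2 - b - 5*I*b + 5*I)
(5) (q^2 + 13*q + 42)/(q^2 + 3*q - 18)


(1) = (y + 4)/(y + 2)
(2) = (z - 4)/(z - 2)
(3) = (2*d + 8)/(2*d^2 - 13*d + 20)
(4) = (b + 4*I)/(b - 5*I)
(5) = (q + 7)/(q - 3)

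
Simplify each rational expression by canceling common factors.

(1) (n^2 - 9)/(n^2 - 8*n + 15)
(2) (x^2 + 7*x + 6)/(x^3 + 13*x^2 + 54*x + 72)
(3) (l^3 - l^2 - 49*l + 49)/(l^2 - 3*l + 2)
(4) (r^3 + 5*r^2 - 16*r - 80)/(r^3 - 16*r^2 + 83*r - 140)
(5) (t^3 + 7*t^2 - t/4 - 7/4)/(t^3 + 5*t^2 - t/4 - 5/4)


(1) = (n + 3)/(n - 5)
(2) = (x + 1)/(x^2 + 7*x + 12)
(3) = (l^2 - 49)/(l - 2)
(4) = (r^2 + 9*r + 20)/(r^2 - 12*r + 35)
(5) = (t + 7)/(t + 5)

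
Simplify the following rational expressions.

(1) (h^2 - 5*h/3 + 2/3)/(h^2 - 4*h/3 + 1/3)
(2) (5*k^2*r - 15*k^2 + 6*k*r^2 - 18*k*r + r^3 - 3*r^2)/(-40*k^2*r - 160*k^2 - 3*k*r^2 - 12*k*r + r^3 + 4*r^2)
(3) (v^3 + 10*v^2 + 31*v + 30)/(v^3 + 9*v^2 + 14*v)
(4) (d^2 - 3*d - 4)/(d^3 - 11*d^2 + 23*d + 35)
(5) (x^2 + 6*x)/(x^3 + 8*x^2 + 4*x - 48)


(1) = (3*h - 2)/(3*h - 1)
(2) = (k*r - 3*k + r^2 - 3*r)/(-8*k*r - 32*k + r^2 + 4*r)
(3) = (v^2 + 8*v + 15)/(v^2 + 7*v)
(4) = (d - 4)/(d^2 - 12*d + 35)
(5) = x/(x^2 + 2*x - 8)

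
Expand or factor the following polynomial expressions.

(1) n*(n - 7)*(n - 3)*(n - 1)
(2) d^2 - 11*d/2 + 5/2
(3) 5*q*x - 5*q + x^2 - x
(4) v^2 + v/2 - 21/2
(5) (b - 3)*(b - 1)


(1) = n^4 - 11*n^3 + 31*n^2 - 21*n
(2) = (d - 5)*(d - 1/2)
(3) = (5*q + x)*(x - 1)
(4) = (v - 3)*(v + 7/2)
(5) = b^2 - 4*b + 3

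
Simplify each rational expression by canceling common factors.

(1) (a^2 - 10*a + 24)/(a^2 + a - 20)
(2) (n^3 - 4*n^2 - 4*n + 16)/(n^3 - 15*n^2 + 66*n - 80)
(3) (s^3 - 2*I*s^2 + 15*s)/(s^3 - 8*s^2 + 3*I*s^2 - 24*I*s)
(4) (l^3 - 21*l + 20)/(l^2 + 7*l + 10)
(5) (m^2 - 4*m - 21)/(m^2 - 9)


(1) = (a - 6)/(a + 5)
(2) = (n^2 - 2*n - 8)/(n^2 - 13*n + 40)
(3) = (s - 5*I)/(s - 8)
(4) = (l^2 - 5*l + 4)/(l + 2)
(5) = (m - 7)/(m - 3)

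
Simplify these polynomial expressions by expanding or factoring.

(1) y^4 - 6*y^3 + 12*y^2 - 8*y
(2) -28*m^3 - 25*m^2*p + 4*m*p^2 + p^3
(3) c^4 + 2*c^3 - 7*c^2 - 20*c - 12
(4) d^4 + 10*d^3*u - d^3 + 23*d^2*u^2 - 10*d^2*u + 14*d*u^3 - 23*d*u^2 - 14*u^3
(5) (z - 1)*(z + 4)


(1) = y*(y - 2)^3
(2) = (-4*m + p)*(m + p)*(7*m + p)
(3) = (c - 3)*(c + 1)*(c + 2)^2
(4) = (d - 1)*(d + u)*(d + 2*u)*(d + 7*u)
(5) = z^2 + 3*z - 4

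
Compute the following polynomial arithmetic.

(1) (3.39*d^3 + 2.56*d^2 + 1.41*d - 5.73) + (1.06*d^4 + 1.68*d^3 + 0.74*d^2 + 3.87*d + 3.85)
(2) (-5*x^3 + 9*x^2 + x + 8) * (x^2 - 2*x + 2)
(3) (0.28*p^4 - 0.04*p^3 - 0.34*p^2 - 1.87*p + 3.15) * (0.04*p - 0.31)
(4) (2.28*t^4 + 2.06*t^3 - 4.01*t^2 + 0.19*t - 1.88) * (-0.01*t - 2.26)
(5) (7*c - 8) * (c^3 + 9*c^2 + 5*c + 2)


(1) = 1.06*d^4 + 5.07*d^3 + 3.3*d^2 + 5.28*d - 1.88
(2) = -5*x^5 + 19*x^4 - 27*x^3 + 24*x^2 - 14*x + 16
(3) = 0.0112*p^5 - 0.0884*p^4 - 0.0012*p^3 + 0.0306*p^2 + 0.7057*p - 0.9765
(4) = -0.0228*t^5 - 5.1734*t^4 - 4.6155*t^3 + 9.0607*t^2 - 0.4106*t + 4.2488
(5) = 7*c^4 + 55*c^3 - 37*c^2 - 26*c - 16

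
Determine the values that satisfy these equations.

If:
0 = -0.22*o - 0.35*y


Then:
o = -1.59090909090909*y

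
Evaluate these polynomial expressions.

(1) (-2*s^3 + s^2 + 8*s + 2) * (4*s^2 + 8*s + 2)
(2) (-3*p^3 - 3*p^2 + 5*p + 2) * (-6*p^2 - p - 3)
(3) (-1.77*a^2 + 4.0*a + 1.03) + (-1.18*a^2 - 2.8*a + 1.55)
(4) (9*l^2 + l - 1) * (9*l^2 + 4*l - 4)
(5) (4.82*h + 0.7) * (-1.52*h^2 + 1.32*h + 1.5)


(1) = -8*s^5 - 12*s^4 + 36*s^3 + 74*s^2 + 32*s + 4
(2) = 18*p^5 + 21*p^4 - 18*p^3 - 8*p^2 - 17*p - 6
(3) = -2.95*a^2 + 1.2*a + 2.58
(4) = 81*l^4 + 45*l^3 - 41*l^2 - 8*l + 4
(5) = -7.3264*h^3 + 5.2984*h^2 + 8.154*h + 1.05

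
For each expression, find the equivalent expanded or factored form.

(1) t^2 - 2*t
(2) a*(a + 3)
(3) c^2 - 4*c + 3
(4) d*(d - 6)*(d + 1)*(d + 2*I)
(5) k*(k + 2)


(1) = t*(t - 2)
(2) = a^2 + 3*a
(3) = (c - 3)*(c - 1)
(4) = d^4 - 5*d^3 + 2*I*d^3 - 6*d^2 - 10*I*d^2 - 12*I*d
(5) = k^2 + 2*k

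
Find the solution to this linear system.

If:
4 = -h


Then:
h = -4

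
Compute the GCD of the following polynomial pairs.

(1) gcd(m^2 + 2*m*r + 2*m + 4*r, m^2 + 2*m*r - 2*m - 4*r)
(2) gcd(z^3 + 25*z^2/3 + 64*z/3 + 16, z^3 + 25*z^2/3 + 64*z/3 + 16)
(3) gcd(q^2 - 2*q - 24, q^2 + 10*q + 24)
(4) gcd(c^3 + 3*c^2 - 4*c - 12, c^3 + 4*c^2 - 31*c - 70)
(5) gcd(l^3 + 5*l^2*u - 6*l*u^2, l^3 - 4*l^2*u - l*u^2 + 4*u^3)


(1) = m + 2*r
(2) = gcd((z + 4/3)*(z + 3)*(z + 4), (z + 4/3)*(z + 3)*(z + 4)) = z^3 + 25*z^2/3 + 64*z/3 + 16
(3) = q + 4
(4) = gcd((c - 2)*(c + 2)*(c + 3), (c - 5)*(c + 2)*(c + 7)) = c + 2
(5) = gcd(l*(l - u)*(l + 6*u), (l - 4*u)*(l - u)*(l + u)) = -l + u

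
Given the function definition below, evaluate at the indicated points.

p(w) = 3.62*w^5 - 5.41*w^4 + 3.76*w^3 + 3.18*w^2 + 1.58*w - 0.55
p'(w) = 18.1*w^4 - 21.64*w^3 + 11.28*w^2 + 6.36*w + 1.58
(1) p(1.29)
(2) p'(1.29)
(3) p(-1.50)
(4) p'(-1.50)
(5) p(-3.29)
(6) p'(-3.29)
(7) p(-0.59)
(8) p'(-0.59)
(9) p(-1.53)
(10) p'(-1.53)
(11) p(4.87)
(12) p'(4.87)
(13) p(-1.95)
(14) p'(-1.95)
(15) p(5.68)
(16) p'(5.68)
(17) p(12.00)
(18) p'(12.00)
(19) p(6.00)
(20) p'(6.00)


(1) = 12.80
(2) = 32.22
(3) = -63.33
(4) = 182.09
(5) = -2134.43
(6) = 2994.00
(7) = -2.06
(8) = 8.39
(9) = -68.99
(10) = 194.94
(11) = 7390.16
(12) = 7981.72
(13) = -199.71
(14) = 454.24
(15) = 16570.77
(16) = 15275.70
(17) = 795563.69
(18) = 339629.90
(19) = 22073.33
(20) = 19229.18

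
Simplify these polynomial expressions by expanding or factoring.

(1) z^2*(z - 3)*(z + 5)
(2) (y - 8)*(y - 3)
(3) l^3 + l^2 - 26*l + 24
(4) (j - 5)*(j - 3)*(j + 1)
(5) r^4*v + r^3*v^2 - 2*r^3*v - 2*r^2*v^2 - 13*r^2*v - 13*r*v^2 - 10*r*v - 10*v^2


(1) = z^4 + 2*z^3 - 15*z^2
(2) = y^2 - 11*y + 24
(3) = (l - 4)*(l - 1)*(l + 6)
(4) = j^3 - 7*j^2 + 7*j + 15
(5) = (r - 5)*(r + 2)*(r + v)*(r*v + v)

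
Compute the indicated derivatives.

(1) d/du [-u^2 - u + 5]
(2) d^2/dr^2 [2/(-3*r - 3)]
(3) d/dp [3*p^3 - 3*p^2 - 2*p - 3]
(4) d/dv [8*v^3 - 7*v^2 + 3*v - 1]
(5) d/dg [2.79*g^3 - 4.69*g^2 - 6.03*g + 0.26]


(1) = -2*u - 1
(2) = -4/(3*(r + 1)^3)
(3) = 9*p^2 - 6*p - 2
(4) = 24*v^2 - 14*v + 3
(5) = 8.37*g^2 - 9.38*g - 6.03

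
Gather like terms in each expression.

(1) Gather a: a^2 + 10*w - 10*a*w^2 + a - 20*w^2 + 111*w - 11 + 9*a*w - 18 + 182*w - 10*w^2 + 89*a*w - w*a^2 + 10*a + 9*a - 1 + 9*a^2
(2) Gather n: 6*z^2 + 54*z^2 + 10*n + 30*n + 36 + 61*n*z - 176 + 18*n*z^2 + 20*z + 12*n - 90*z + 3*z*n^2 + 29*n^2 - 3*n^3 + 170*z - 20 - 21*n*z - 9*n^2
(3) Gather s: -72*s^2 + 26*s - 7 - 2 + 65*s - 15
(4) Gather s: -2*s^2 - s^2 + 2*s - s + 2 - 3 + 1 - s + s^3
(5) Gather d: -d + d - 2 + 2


(1) = a^2*(10 - w) + a*(-10*w^2 + 98*w + 20) - 30*w^2 + 303*w - 30
(2) = -3*n^3 + n^2*(3*z + 20) + n*(18*z^2 + 40*z + 52) + 60*z^2 + 100*z - 160
(3) = -72*s^2 + 91*s - 24
(4) = s^3 - 3*s^2
(5) = 0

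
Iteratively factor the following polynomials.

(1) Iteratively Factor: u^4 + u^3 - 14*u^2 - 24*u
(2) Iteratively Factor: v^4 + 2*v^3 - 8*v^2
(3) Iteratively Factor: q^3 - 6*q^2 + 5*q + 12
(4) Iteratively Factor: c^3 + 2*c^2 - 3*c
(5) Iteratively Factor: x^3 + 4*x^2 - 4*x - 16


(1) = (u + 2)*(u^3 - u^2 - 12*u) = (u - 4)*(u + 2)*(u^2 + 3*u) = (u - 4)*(u + 2)*(u + 3)*(u)
(2) = (v + 4)*(v^3 - 2*v^2) = v*(v + 4)*(v^2 - 2*v) = v*(v - 2)*(v + 4)*(v)
(3) = (q - 4)*(q^2 - 2*q - 3) = (q - 4)*(q + 1)*(q - 3)
(4) = (c)*(c^2 + 2*c - 3) = c*(c + 3)*(c - 1)
(5) = (x + 4)*(x^2 - 4) = (x - 2)*(x + 4)*(x + 2)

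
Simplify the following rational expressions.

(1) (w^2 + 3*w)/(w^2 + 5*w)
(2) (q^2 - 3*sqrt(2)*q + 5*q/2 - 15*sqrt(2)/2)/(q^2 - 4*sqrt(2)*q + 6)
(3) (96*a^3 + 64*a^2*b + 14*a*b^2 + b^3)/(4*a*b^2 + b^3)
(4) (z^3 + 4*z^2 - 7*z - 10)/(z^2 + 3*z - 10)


(1) = (w + 3)/(w + 5)
(2) = (2*q + 5)/(2*q - 2*sqrt(2))
(3) = (24*a^2 + 10*a*b + b^2)/b^2
(4) = z + 1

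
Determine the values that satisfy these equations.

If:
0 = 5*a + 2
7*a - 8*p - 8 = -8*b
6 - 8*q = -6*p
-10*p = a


Then:
a = -2/5
b = 139/100
p = 1/25
q = 39/50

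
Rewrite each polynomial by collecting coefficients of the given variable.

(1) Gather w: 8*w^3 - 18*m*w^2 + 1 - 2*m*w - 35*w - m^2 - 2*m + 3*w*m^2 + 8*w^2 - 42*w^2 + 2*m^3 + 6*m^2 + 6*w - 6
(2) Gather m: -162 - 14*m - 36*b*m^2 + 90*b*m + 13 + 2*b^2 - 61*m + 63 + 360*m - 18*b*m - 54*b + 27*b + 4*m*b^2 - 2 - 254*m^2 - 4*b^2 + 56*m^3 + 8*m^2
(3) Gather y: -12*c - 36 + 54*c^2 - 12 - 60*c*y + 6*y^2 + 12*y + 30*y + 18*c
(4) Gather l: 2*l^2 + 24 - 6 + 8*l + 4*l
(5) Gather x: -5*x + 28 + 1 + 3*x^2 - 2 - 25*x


(1) = 2*m^3 + 5*m^2 - 2*m + 8*w^3 + w^2*(-18*m - 34) + w*(3*m^2 - 2*m - 29) - 5
(2) = -2*b^2 - 27*b + 56*m^3 + m^2*(-36*b - 246) + m*(4*b^2 + 72*b + 285) - 88
(3) = 54*c^2 + 6*c + 6*y^2 + y*(42 - 60*c) - 48
(4) = 2*l^2 + 12*l + 18
(5) = 3*x^2 - 30*x + 27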